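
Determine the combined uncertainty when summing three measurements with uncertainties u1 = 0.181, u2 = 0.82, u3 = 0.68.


For a sum of independent quantities, uc = sqrt(u1^2 + u2^2 + u3^2).
uc = sqrt(0.181^2 + 0.82^2 + 0.68^2)
uc = sqrt(0.032761 + 0.6724 + 0.4624)
uc = 1.0805

1.0805


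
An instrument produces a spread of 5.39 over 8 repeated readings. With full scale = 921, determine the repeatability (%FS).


Repeatability = (spread / full scale) * 100%.
R = (5.39 / 921) * 100
R = 0.585 %FS

0.585 %FS


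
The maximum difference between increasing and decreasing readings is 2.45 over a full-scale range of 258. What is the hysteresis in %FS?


Hysteresis = (max difference / full scale) * 100%.
H = (2.45 / 258) * 100
H = 0.95 %FS

0.95 %FS


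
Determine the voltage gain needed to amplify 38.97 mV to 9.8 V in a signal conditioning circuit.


Gain = Vout / Vin (converting to same units).
G = 9.8 V / 38.97 mV
G = 9800.0 mV / 38.97 mV
G = 251.48

251.48


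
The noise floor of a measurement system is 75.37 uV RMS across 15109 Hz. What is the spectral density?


Noise spectral density = Vrms / sqrt(BW).
NSD = 75.37 / sqrt(15109)
NSD = 75.37 / 122.9187
NSD = 0.6132 uV/sqrt(Hz)

0.6132 uV/sqrt(Hz)


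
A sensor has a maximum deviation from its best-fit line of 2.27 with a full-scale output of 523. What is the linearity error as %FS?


Linearity error = (max deviation / full scale) * 100%.
Linearity = (2.27 / 523) * 100
Linearity = 0.434 %FS

0.434 %FS


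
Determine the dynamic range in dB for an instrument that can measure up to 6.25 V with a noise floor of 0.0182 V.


Dynamic range = 20 * log10(Vmax / Vnoise).
DR = 20 * log10(6.25 / 0.0182)
DR = 20 * log10(343.41)
DR = 50.72 dB

50.72 dB


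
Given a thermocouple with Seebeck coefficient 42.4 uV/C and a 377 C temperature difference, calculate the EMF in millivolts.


The thermocouple output V = sensitivity * dT.
V = 42.4 uV/C * 377 C
V = 15984.8 uV
V = 15.985 mV

15.985 mV


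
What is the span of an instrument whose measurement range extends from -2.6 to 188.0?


Span = upper range - lower range.
Span = 188.0 - (-2.6)
Span = 190.6

190.6


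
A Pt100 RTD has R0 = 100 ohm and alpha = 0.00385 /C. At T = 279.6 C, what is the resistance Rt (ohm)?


The RTD equation: Rt = R0 * (1 + alpha * T).
Rt = 100 * (1 + 0.00385 * 279.6)
Rt = 100 * (1 + 1.07646)
Rt = 100 * 2.07646
Rt = 207.646 ohm

207.646 ohm


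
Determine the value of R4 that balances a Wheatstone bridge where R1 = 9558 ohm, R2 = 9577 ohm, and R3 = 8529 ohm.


At balance: R1*R4 = R2*R3, so R4 = R2*R3/R1.
R4 = 9577 * 8529 / 9558
R4 = 81682233 / 9558
R4 = 8545.95 ohm

8545.95 ohm


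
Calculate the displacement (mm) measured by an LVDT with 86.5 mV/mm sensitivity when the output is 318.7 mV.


Displacement = Vout / sensitivity.
d = 318.7 / 86.5
d = 3.684 mm

3.684 mm


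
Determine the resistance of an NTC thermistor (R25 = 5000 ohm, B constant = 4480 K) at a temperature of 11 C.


NTC thermistor equation: Rt = R25 * exp(B * (1/T - 1/T25)).
T in Kelvin: 284.15 K, T25 = 298.15 K
1/T - 1/T25 = 1/284.15 - 1/298.15 = 0.00016525
B * (1/T - 1/T25) = 4480 * 0.00016525 = 0.7403
Rt = 5000 * exp(0.7403) = 10483.1 ohm

10483.1 ohm


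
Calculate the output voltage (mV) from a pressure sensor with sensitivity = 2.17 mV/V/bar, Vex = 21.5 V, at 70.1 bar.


Output = sensitivity * Vex * P.
Vout = 2.17 * 21.5 * 70.1
Vout = 46.655 * 70.1
Vout = 3270.52 mV

3270.52 mV


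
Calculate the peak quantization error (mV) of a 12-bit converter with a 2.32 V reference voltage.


The maximum quantization error is +/- LSB/2.
LSB = Vref / 2^n = 2.32 / 4096 = 0.00056641 V
Max error = LSB / 2 = 0.00056641 / 2 = 0.0002832 V
Max error = 0.2832 mV

0.2832 mV


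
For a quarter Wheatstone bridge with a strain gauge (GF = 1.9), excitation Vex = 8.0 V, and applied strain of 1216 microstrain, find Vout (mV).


Quarter bridge output: Vout = (GF * epsilon * Vex) / 4.
Vout = (1.9 * 1216e-6 * 8.0) / 4
Vout = 0.0184832 / 4 V
Vout = 0.0046208 V = 4.6208 mV

4.6208 mV


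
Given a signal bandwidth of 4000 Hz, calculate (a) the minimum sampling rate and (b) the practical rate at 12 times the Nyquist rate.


By Nyquist theorem, fs_min = 2 * fmax.
fs_min = 2 * 4000 = 8000 Hz
Practical rate = 12 * fs_min = 12 * 8000 = 96000 Hz

fs_min = 8000 Hz, fs_practical = 96000 Hz


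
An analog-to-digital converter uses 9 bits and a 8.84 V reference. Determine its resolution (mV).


The resolution (LSB) of an ADC is Vref / 2^n.
LSB = 8.84 / 2^9
LSB = 8.84 / 512
LSB = 0.01726562 V = 17.265625 mV

17.265625 mV


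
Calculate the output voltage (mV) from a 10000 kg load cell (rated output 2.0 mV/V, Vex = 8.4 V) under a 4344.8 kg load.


Vout = rated_output * Vex * (load / capacity).
Vout = 2.0 * 8.4 * (4344.8 / 10000)
Vout = 2.0 * 8.4 * 0.43448
Vout = 7.299 mV

7.299 mV


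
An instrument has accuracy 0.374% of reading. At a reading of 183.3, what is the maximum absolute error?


Absolute error = (accuracy% / 100) * reading.
Error = (0.374 / 100) * 183.3
Error = 0.00374 * 183.3
Error = 0.6855

0.6855


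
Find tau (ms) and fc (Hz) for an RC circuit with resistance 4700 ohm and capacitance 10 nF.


Time constant: tau = R * C.
tau = 4700 * 1.00e-08 = 4.7e-05 s
tau = 0.047 ms
Cutoff frequency: fc = 1 / (2*pi*R*C).
fc = 1 / (2*pi*4.7e-05) = 3386.28 Hz

tau = 0.047 ms, fc = 3386.28 Hz


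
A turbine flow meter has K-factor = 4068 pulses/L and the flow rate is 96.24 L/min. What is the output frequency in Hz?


Frequency = K * Q / 60 (converting L/min to L/s).
f = 4068 * 96.24 / 60
f = 391504.32 / 60
f = 6525.07 Hz

6525.07 Hz


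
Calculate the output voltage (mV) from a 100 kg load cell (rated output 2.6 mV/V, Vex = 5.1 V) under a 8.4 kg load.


Vout = rated_output * Vex * (load / capacity).
Vout = 2.6 * 5.1 * (8.4 / 100)
Vout = 2.6 * 5.1 * 0.084
Vout = 1.114 mV

1.114 mV


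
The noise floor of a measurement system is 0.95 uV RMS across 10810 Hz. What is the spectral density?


Noise spectral density = Vrms / sqrt(BW).
NSD = 0.95 / sqrt(10810)
NSD = 0.95 / 103.9711
NSD = 0.0091 uV/sqrt(Hz)

0.0091 uV/sqrt(Hz)


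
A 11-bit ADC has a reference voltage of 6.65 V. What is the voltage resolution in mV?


The resolution (LSB) of an ADC is Vref / 2^n.
LSB = 6.65 / 2^11
LSB = 6.65 / 2048
LSB = 0.00324707 V = 3.24707031 mV

3.24707031 mV


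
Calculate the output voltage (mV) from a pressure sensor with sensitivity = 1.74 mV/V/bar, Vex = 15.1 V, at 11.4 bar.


Output = sensitivity * Vex * P.
Vout = 1.74 * 15.1 * 11.4
Vout = 26.274 * 11.4
Vout = 299.52 mV

299.52 mV


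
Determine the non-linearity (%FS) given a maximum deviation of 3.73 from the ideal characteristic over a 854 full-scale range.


Linearity error = (max deviation / full scale) * 100%.
Linearity = (3.73 / 854) * 100
Linearity = 0.437 %FS

0.437 %FS


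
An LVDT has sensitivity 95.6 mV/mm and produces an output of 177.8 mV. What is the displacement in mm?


Displacement = Vout / sensitivity.
d = 177.8 / 95.6
d = 1.86 mm

1.86 mm


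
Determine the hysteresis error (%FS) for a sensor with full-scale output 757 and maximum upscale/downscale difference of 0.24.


Hysteresis = (max difference / full scale) * 100%.
H = (0.24 / 757) * 100
H = 0.032 %FS

0.032 %FS


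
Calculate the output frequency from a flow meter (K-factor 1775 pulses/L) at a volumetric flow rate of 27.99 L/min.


Frequency = K * Q / 60 (converting L/min to L/s).
f = 1775 * 27.99 / 60
f = 49682.25 / 60
f = 828.04 Hz

828.04 Hz


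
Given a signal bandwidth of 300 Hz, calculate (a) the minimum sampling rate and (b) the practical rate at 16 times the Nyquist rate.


By Nyquist theorem, fs_min = 2 * fmax.
fs_min = 2 * 300 = 600 Hz
Practical rate = 16 * fs_min = 16 * 600 = 9600 Hz

fs_min = 600 Hz, fs_practical = 9600 Hz


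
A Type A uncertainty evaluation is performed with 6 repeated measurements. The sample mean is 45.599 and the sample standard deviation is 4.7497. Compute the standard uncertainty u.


The standard uncertainty for Type A evaluation is u = s / sqrt(n).
u = 4.7497 / sqrt(6)
u = 4.7497 / 2.4495
u = 1.9391

1.9391


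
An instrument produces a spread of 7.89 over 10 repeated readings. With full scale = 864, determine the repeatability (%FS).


Repeatability = (spread / full scale) * 100%.
R = (7.89 / 864) * 100
R = 0.913 %FS

0.913 %FS


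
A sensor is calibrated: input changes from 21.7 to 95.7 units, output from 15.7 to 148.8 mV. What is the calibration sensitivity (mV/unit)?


Sensitivity = (y2 - y1) / (x2 - x1).
S = (148.8 - 15.7) / (95.7 - 21.7)
S = 133.1 / 74.0
S = 1.7986 mV/unit

1.7986 mV/unit


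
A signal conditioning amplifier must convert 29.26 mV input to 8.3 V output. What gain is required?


Gain = Vout / Vin (converting to same units).
G = 8.3 V / 29.26 mV
G = 8300.0 mV / 29.26 mV
G = 283.66

283.66


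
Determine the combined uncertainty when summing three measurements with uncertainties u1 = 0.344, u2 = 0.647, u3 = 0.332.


For a sum of independent quantities, uc = sqrt(u1^2 + u2^2 + u3^2).
uc = sqrt(0.344^2 + 0.647^2 + 0.332^2)
uc = sqrt(0.118336 + 0.418609 + 0.110224)
uc = 0.8045

0.8045


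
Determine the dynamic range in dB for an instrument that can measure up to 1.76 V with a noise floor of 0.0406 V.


Dynamic range = 20 * log10(Vmax / Vnoise).
DR = 20 * log10(1.76 / 0.0406)
DR = 20 * log10(43.35)
DR = 32.74 dB

32.74 dB


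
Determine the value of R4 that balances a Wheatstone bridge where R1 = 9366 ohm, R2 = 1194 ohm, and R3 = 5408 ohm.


At balance: R1*R4 = R2*R3, so R4 = R2*R3/R1.
R4 = 1194 * 5408 / 9366
R4 = 6457152 / 9366
R4 = 689.42 ohm

689.42 ohm


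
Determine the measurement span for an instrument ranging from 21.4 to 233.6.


Span = upper range - lower range.
Span = 233.6 - (21.4)
Span = 212.2

212.2


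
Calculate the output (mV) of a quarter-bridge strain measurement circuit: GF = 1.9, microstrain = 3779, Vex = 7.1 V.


Quarter bridge output: Vout = (GF * epsilon * Vex) / 4.
Vout = (1.9 * 3779e-6 * 7.1) / 4
Vout = 0.05097871 / 4 V
Vout = 0.01274468 V = 12.7447 mV

12.7447 mV


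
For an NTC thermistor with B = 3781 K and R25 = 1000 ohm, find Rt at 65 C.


NTC thermistor equation: Rt = R25 * exp(B * (1/T - 1/T25)).
T in Kelvin: 338.15 K, T25 = 298.15 K
1/T - 1/T25 = 1/338.15 - 1/298.15 = -0.00039675
B * (1/T - 1/T25) = 3781 * -0.00039675 = -1.5001
Rt = 1000 * exp(-1.5001) = 223.1 ohm

223.1 ohm


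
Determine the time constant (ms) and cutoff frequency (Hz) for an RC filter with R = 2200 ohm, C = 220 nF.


Time constant: tau = R * C.
tau = 2200 * 2.20e-07 = 0.000484 s
tau = 0.484 ms
Cutoff frequency: fc = 1 / (2*pi*R*C).
fc = 1 / (2*pi*0.000484) = 328.83 Hz

tau = 0.484 ms, fc = 328.83 Hz


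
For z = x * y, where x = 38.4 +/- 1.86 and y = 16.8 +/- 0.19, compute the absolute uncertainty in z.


For a product z = x*y, the relative uncertainty is:
uz/z = sqrt((ux/x)^2 + (uy/y)^2)
Relative uncertainties: ux/x = 1.86/38.4 = 0.048438
uy/y = 0.19/16.8 = 0.01131
z = 38.4 * 16.8 = 645.1
uz = 645.1 * sqrt(0.048438^2 + 0.01131^2) = 32.088

32.088


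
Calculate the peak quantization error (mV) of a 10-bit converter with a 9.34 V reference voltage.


The maximum quantization error is +/- LSB/2.
LSB = Vref / 2^n = 9.34 / 1024 = 0.00912109 V
Max error = LSB / 2 = 0.00912109 / 2 = 0.00456055 V
Max error = 4.5605 mV

4.5605 mV


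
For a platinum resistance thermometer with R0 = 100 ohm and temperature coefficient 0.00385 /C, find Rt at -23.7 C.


The RTD equation: Rt = R0 * (1 + alpha * T).
Rt = 100 * (1 + 0.00385 * -23.7)
Rt = 100 * (1 + -0.091245)
Rt = 100 * 0.908755
Rt = 90.876 ohm

90.876 ohm


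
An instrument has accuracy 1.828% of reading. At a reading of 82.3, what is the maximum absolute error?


Absolute error = (accuracy% / 100) * reading.
Error = (1.828 / 100) * 82.3
Error = 0.01828 * 82.3
Error = 1.5044

1.5044


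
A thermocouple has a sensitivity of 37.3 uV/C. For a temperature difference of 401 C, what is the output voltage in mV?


The thermocouple output V = sensitivity * dT.
V = 37.3 uV/C * 401 C
V = 14957.3 uV
V = 14.957 mV

14.957 mV


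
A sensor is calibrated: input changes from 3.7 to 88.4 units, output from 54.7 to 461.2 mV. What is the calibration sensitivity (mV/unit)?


Sensitivity = (y2 - y1) / (x2 - x1).
S = (461.2 - 54.7) / (88.4 - 3.7)
S = 406.5 / 84.7
S = 4.7993 mV/unit

4.7993 mV/unit


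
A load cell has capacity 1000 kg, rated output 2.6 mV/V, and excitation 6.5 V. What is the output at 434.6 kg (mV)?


Vout = rated_output * Vex * (load / capacity).
Vout = 2.6 * 6.5 * (434.6 / 1000)
Vout = 2.6 * 6.5 * 0.4346
Vout = 7.345 mV

7.345 mV


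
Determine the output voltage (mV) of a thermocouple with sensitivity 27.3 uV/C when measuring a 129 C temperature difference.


The thermocouple output V = sensitivity * dT.
V = 27.3 uV/C * 129 C
V = 3521.7 uV
V = 3.522 mV

3.522 mV


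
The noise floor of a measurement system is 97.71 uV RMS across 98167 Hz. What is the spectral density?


Noise spectral density = Vrms / sqrt(BW).
NSD = 97.71 / sqrt(98167)
NSD = 97.71 / 313.3161
NSD = 0.3119 uV/sqrt(Hz)

0.3119 uV/sqrt(Hz)


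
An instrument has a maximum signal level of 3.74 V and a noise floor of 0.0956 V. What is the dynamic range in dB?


Dynamic range = 20 * log10(Vmax / Vnoise).
DR = 20 * log10(3.74 / 0.0956)
DR = 20 * log10(39.12)
DR = 31.85 dB

31.85 dB


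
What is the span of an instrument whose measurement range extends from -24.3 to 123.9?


Span = upper range - lower range.
Span = 123.9 - (-24.3)
Span = 148.2

148.2


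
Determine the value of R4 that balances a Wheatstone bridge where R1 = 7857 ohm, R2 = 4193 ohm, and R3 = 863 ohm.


At balance: R1*R4 = R2*R3, so R4 = R2*R3/R1.
R4 = 4193 * 863 / 7857
R4 = 3618559 / 7857
R4 = 460.55 ohm

460.55 ohm


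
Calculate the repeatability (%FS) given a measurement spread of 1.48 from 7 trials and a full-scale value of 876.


Repeatability = (spread / full scale) * 100%.
R = (1.48 / 876) * 100
R = 0.169 %FS

0.169 %FS


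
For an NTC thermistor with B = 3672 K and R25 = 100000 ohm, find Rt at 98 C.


NTC thermistor equation: Rt = R25 * exp(B * (1/T - 1/T25)).
T in Kelvin: 371.15 K, T25 = 298.15 K
1/T - 1/T25 = 1/371.15 - 1/298.15 = -0.00065969
B * (1/T - 1/T25) = 3672 * -0.00065969 = -2.4224
Rt = 100000 * exp(-2.4224) = 8871.1 ohm

8871.1 ohm


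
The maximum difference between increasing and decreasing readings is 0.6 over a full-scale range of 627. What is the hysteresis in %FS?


Hysteresis = (max difference / full scale) * 100%.
H = (0.6 / 627) * 100
H = 0.096 %FS

0.096 %FS


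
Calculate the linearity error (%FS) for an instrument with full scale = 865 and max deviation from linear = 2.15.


Linearity error = (max deviation / full scale) * 100%.
Linearity = (2.15 / 865) * 100
Linearity = 0.249 %FS

0.249 %FS


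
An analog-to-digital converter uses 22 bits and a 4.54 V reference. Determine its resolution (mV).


The resolution (LSB) of an ADC is Vref / 2^n.
LSB = 4.54 / 2^22
LSB = 4.54 / 4194304
LSB = 1.08e-06 V = 0.00108242 mV

0.00108242 mV


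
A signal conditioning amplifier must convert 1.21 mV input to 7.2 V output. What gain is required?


Gain = Vout / Vin (converting to same units).
G = 7.2 V / 1.21 mV
G = 7200.0 mV / 1.21 mV
G = 5950.41

5950.41


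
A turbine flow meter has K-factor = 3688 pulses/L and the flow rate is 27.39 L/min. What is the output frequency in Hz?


Frequency = K * Q / 60 (converting L/min to L/s).
f = 3688 * 27.39 / 60
f = 101014.32 / 60
f = 1683.57 Hz

1683.57 Hz


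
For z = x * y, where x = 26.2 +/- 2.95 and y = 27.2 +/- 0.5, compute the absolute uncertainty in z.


For a product z = x*y, the relative uncertainty is:
uz/z = sqrt((ux/x)^2 + (uy/y)^2)
Relative uncertainties: ux/x = 2.95/26.2 = 0.112595
uy/y = 0.5/27.2 = 0.018382
z = 26.2 * 27.2 = 712.6
uz = 712.6 * sqrt(0.112595^2 + 0.018382^2) = 81.302

81.302


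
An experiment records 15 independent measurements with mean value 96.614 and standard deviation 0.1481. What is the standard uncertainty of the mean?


The standard uncertainty for Type A evaluation is u = s / sqrt(n).
u = 0.1481 / sqrt(15)
u = 0.1481 / 3.873
u = 0.0382

0.0382


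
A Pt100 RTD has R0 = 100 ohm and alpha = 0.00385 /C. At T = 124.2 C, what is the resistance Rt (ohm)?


The RTD equation: Rt = R0 * (1 + alpha * T).
Rt = 100 * (1 + 0.00385 * 124.2)
Rt = 100 * (1 + 0.47817)
Rt = 100 * 1.47817
Rt = 147.817 ohm

147.817 ohm


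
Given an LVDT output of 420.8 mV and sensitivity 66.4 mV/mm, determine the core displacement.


Displacement = Vout / sensitivity.
d = 420.8 / 66.4
d = 6.337 mm

6.337 mm


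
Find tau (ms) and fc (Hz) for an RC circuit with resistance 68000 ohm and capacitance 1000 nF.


Time constant: tau = R * C.
tau = 68000 * 1.00e-06 = 0.068 s
tau = 68.0 ms
Cutoff frequency: fc = 1 / (2*pi*R*C).
fc = 1 / (2*pi*0.068) = 2.34 Hz

tau = 68.0 ms, fc = 2.34 Hz


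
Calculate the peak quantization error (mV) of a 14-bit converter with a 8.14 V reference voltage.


The maximum quantization error is +/- LSB/2.
LSB = Vref / 2^n = 8.14 / 16384 = 0.00049683 V
Max error = LSB / 2 = 0.00049683 / 2 = 0.00024841 V
Max error = 0.2484 mV

0.2484 mV


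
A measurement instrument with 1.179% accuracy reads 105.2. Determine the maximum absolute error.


Absolute error = (accuracy% / 100) * reading.
Error = (1.179 / 100) * 105.2
Error = 0.01179 * 105.2
Error = 1.2403

1.2403


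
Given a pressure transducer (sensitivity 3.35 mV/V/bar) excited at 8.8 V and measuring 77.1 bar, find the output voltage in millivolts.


Output = sensitivity * Vex * P.
Vout = 3.35 * 8.8 * 77.1
Vout = 29.48 * 77.1
Vout = 2272.91 mV

2272.91 mV


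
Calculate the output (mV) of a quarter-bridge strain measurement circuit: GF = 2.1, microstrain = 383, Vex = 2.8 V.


Quarter bridge output: Vout = (GF * epsilon * Vex) / 4.
Vout = (2.1 * 383e-6 * 2.8) / 4
Vout = 0.00225204 / 4 V
Vout = 0.00056301 V = 0.563 mV

0.563 mV


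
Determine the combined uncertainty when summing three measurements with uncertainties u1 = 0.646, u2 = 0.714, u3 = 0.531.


For a sum of independent quantities, uc = sqrt(u1^2 + u2^2 + u3^2).
uc = sqrt(0.646^2 + 0.714^2 + 0.531^2)
uc = sqrt(0.417316 + 0.509796 + 0.281961)
uc = 1.0996

1.0996


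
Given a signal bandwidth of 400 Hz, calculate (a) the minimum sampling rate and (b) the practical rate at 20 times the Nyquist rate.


By Nyquist theorem, fs_min = 2 * fmax.
fs_min = 2 * 400 = 800 Hz
Practical rate = 20 * fs_min = 20 * 800 = 16000 Hz

fs_min = 800 Hz, fs_practical = 16000 Hz


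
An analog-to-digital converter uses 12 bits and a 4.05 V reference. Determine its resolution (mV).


The resolution (LSB) of an ADC is Vref / 2^n.
LSB = 4.05 / 2^12
LSB = 4.05 / 4096
LSB = 0.00098877 V = 0.98876953 mV

0.98876953 mV


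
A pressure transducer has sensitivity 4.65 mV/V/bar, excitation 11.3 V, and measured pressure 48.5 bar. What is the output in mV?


Output = sensitivity * Vex * P.
Vout = 4.65 * 11.3 * 48.5
Vout = 52.545 * 48.5
Vout = 2548.43 mV

2548.43 mV


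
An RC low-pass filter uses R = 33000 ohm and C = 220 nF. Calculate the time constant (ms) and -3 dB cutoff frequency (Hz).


Time constant: tau = R * C.
tau = 33000 * 2.20e-07 = 0.00726 s
tau = 7.26 ms
Cutoff frequency: fc = 1 / (2*pi*R*C).
fc = 1 / (2*pi*0.00726) = 21.92 Hz

tau = 7.26 ms, fc = 21.92 Hz


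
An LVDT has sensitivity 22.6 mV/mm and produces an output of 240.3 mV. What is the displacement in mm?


Displacement = Vout / sensitivity.
d = 240.3 / 22.6
d = 10.633 mm

10.633 mm


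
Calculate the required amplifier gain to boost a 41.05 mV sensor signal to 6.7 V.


Gain = Vout / Vin (converting to same units).
G = 6.7 V / 41.05 mV
G = 6700.0 mV / 41.05 mV
G = 163.22

163.22


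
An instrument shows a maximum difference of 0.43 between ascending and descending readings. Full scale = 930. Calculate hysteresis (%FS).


Hysteresis = (max difference / full scale) * 100%.
H = (0.43 / 930) * 100
H = 0.046 %FS

0.046 %FS


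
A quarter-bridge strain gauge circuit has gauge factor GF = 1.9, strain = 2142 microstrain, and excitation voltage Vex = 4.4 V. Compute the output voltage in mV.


Quarter bridge output: Vout = (GF * epsilon * Vex) / 4.
Vout = (1.9 * 2142e-6 * 4.4) / 4
Vout = 0.01790712 / 4 V
Vout = 0.00447678 V = 4.4768 mV

4.4768 mV


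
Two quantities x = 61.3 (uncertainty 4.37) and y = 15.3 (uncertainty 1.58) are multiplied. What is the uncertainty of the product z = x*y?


For a product z = x*y, the relative uncertainty is:
uz/z = sqrt((ux/x)^2 + (uy/y)^2)
Relative uncertainties: ux/x = 4.37/61.3 = 0.071289
uy/y = 1.58/15.3 = 0.103268
z = 61.3 * 15.3 = 937.9
uz = 937.9 * sqrt(0.071289^2 + 0.103268^2) = 117.691

117.691


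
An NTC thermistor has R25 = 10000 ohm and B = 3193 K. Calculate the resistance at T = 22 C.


NTC thermistor equation: Rt = R25 * exp(B * (1/T - 1/T25)).
T in Kelvin: 295.15 K, T25 = 298.15 K
1/T - 1/T25 = 1/295.15 - 1/298.15 = 3.409e-05
B * (1/T - 1/T25) = 3193 * 3.409e-05 = 0.1089
Rt = 10000 * exp(0.1089) = 11150.0 ohm

11150.0 ohm


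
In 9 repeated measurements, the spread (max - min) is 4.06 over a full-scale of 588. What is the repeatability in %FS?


Repeatability = (spread / full scale) * 100%.
R = (4.06 / 588) * 100
R = 0.69 %FS

0.69 %FS


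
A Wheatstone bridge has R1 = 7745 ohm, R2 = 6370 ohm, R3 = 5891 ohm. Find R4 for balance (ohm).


At balance: R1*R4 = R2*R3, so R4 = R2*R3/R1.
R4 = 6370 * 5891 / 7745
R4 = 37525670 / 7745
R4 = 4845.15 ohm

4845.15 ohm


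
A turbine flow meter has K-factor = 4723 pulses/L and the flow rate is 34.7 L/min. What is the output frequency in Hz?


Frequency = K * Q / 60 (converting L/min to L/s).
f = 4723 * 34.7 / 60
f = 163888.1 / 60
f = 2731.47 Hz

2731.47 Hz


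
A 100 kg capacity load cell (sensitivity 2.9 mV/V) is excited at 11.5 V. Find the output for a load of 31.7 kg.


Vout = rated_output * Vex * (load / capacity).
Vout = 2.9 * 11.5 * (31.7 / 100)
Vout = 2.9 * 11.5 * 0.317
Vout = 10.572 mV

10.572 mV


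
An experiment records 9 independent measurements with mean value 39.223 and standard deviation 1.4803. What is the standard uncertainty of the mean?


The standard uncertainty for Type A evaluation is u = s / sqrt(n).
u = 1.4803 / sqrt(9)
u = 1.4803 / 3.0
u = 0.4934

0.4934


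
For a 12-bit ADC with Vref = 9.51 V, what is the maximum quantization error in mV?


The maximum quantization error is +/- LSB/2.
LSB = Vref / 2^n = 9.51 / 4096 = 0.00232178 V
Max error = LSB / 2 = 0.00232178 / 2 = 0.00116089 V
Max error = 1.1609 mV

1.1609 mV


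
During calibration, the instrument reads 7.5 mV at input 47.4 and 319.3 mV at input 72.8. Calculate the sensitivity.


Sensitivity = (y2 - y1) / (x2 - x1).
S = (319.3 - 7.5) / (72.8 - 47.4)
S = 311.8 / 25.4
S = 12.2756 mV/unit

12.2756 mV/unit


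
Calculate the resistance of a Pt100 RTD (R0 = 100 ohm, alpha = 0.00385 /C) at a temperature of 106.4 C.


The RTD equation: Rt = R0 * (1 + alpha * T).
Rt = 100 * (1 + 0.00385 * 106.4)
Rt = 100 * (1 + 0.40964)
Rt = 100 * 1.40964
Rt = 140.964 ohm

140.964 ohm


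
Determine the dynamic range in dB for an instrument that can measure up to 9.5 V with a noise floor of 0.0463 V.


Dynamic range = 20 * log10(Vmax / Vnoise).
DR = 20 * log10(9.5 / 0.0463)
DR = 20 * log10(205.18)
DR = 46.24 dB

46.24 dB


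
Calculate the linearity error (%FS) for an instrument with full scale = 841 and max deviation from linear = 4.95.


Linearity error = (max deviation / full scale) * 100%.
Linearity = (4.95 / 841) * 100
Linearity = 0.589 %FS

0.589 %FS


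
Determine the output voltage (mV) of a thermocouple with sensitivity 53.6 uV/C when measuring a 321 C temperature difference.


The thermocouple output V = sensitivity * dT.
V = 53.6 uV/C * 321 C
V = 17205.6 uV
V = 17.206 mV

17.206 mV


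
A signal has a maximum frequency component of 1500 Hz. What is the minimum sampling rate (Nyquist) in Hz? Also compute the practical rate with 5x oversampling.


By Nyquist theorem, fs_min = 2 * fmax.
fs_min = 2 * 1500 = 3000 Hz
Practical rate = 5 * fs_min = 5 * 3000 = 15000 Hz

fs_min = 3000 Hz, fs_practical = 15000 Hz


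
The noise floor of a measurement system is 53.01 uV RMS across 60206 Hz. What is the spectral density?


Noise spectral density = Vrms / sqrt(BW).
NSD = 53.01 / sqrt(60206)
NSD = 53.01 / 245.3691
NSD = 0.216 uV/sqrt(Hz)

0.216 uV/sqrt(Hz)


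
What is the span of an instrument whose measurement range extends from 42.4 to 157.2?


Span = upper range - lower range.
Span = 157.2 - (42.4)
Span = 114.8

114.8


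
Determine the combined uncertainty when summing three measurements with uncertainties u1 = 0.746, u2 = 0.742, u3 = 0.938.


For a sum of independent quantities, uc = sqrt(u1^2 + u2^2 + u3^2).
uc = sqrt(0.746^2 + 0.742^2 + 0.938^2)
uc = sqrt(0.556516 + 0.550564 + 0.879844)
uc = 1.4096

1.4096


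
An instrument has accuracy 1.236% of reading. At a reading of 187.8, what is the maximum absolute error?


Absolute error = (accuracy% / 100) * reading.
Error = (1.236 / 100) * 187.8
Error = 0.01236 * 187.8
Error = 2.3212

2.3212


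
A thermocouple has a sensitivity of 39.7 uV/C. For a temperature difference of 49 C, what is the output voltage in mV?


The thermocouple output V = sensitivity * dT.
V = 39.7 uV/C * 49 C
V = 1945.3 uV
V = 1.945 mV

1.945 mV


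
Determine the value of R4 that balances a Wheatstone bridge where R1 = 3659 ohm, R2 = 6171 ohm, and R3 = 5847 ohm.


At balance: R1*R4 = R2*R3, so R4 = R2*R3/R1.
R4 = 6171 * 5847 / 3659
R4 = 36081837 / 3659
R4 = 9861.12 ohm

9861.12 ohm


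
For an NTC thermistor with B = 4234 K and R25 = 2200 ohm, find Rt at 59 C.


NTC thermistor equation: Rt = R25 * exp(B * (1/T - 1/T25)).
T in Kelvin: 332.15 K, T25 = 298.15 K
1/T - 1/T25 = 1/332.15 - 1/298.15 = -0.00034333
B * (1/T - 1/T25) = 4234 * -0.00034333 = -1.4537
Rt = 2200 * exp(-1.4537) = 514.2 ohm

514.2 ohm


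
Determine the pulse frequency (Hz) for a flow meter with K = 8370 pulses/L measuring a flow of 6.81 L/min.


Frequency = K * Q / 60 (converting L/min to L/s).
f = 8370 * 6.81 / 60
f = 56999.7 / 60
f = 950.0 Hz

950.0 Hz


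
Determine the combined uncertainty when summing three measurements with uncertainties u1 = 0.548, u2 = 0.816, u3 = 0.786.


For a sum of independent quantities, uc = sqrt(u1^2 + u2^2 + u3^2).
uc = sqrt(0.548^2 + 0.816^2 + 0.786^2)
uc = sqrt(0.300304 + 0.665856 + 0.617796)
uc = 1.2586

1.2586


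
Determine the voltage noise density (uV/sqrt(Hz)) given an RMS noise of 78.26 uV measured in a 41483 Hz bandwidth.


Noise spectral density = Vrms / sqrt(BW).
NSD = 78.26 / sqrt(41483)
NSD = 78.26 / 203.6738
NSD = 0.3842 uV/sqrt(Hz)

0.3842 uV/sqrt(Hz)


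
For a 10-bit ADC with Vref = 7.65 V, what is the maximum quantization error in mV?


The maximum quantization error is +/- LSB/2.
LSB = Vref / 2^n = 7.65 / 1024 = 0.0074707 V
Max error = LSB / 2 = 0.0074707 / 2 = 0.00373535 V
Max error = 3.7354 mV

3.7354 mV


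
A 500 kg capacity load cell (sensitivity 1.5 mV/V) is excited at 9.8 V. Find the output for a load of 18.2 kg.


Vout = rated_output * Vex * (load / capacity).
Vout = 1.5 * 9.8 * (18.2 / 500)
Vout = 1.5 * 9.8 * 0.0364
Vout = 0.535 mV

0.535 mV


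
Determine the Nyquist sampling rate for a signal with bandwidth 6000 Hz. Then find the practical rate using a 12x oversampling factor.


By Nyquist theorem, fs_min = 2 * fmax.
fs_min = 2 * 6000 = 12000 Hz
Practical rate = 12 * fs_min = 12 * 12000 = 144000 Hz

fs_min = 12000 Hz, fs_practical = 144000 Hz


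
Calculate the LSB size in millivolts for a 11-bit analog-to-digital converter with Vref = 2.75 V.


The resolution (LSB) of an ADC is Vref / 2^n.
LSB = 2.75 / 2^11
LSB = 2.75 / 2048
LSB = 0.00134277 V = 1.34277344 mV

1.34277344 mV


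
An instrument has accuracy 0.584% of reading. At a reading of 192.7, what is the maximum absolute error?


Absolute error = (accuracy% / 100) * reading.
Error = (0.584 / 100) * 192.7
Error = 0.00584 * 192.7
Error = 1.1254

1.1254


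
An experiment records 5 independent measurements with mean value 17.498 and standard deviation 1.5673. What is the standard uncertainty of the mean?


The standard uncertainty for Type A evaluation is u = s / sqrt(n).
u = 1.5673 / sqrt(5)
u = 1.5673 / 2.2361
u = 0.7009

0.7009


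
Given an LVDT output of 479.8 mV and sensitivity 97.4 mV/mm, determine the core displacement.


Displacement = Vout / sensitivity.
d = 479.8 / 97.4
d = 4.926 mm

4.926 mm


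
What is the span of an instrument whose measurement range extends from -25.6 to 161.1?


Span = upper range - lower range.
Span = 161.1 - (-25.6)
Span = 186.7

186.7


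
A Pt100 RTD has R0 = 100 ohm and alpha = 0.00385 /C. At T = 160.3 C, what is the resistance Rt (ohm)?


The RTD equation: Rt = R0 * (1 + alpha * T).
Rt = 100 * (1 + 0.00385 * 160.3)
Rt = 100 * (1 + 0.617155)
Rt = 100 * 1.617155
Rt = 161.715 ohm

161.715 ohm


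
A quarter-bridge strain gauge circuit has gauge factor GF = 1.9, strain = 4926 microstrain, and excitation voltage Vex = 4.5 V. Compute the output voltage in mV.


Quarter bridge output: Vout = (GF * epsilon * Vex) / 4.
Vout = (1.9 * 4926e-6 * 4.5) / 4
Vout = 0.0421173 / 4 V
Vout = 0.01052932 V = 10.5293 mV

10.5293 mV


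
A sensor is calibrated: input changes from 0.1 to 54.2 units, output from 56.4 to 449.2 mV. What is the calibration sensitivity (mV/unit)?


Sensitivity = (y2 - y1) / (x2 - x1).
S = (449.2 - 56.4) / (54.2 - 0.1)
S = 392.8 / 54.1
S = 7.2606 mV/unit

7.2606 mV/unit


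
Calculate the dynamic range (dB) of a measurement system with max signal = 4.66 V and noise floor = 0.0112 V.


Dynamic range = 20 * log10(Vmax / Vnoise).
DR = 20 * log10(4.66 / 0.0112)
DR = 20 * log10(416.07)
DR = 52.38 dB

52.38 dB


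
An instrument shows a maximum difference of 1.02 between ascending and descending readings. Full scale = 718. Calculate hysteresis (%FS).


Hysteresis = (max difference / full scale) * 100%.
H = (1.02 / 718) * 100
H = 0.142 %FS

0.142 %FS


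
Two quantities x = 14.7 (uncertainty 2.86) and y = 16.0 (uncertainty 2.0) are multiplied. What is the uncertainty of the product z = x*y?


For a product z = x*y, the relative uncertainty is:
uz/z = sqrt((ux/x)^2 + (uy/y)^2)
Relative uncertainties: ux/x = 2.86/14.7 = 0.194558
uy/y = 2.0/16.0 = 0.125
z = 14.7 * 16.0 = 235.2
uz = 235.2 * sqrt(0.194558^2 + 0.125^2) = 54.391

54.391


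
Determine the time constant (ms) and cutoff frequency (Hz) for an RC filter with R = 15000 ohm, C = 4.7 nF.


Time constant: tau = R * C.
tau = 15000 * 4.70e-09 = 7.05e-05 s
tau = 0.0705 ms
Cutoff frequency: fc = 1 / (2*pi*R*C).
fc = 1 / (2*pi*7.05e-05) = 2257.52 Hz

tau = 0.0705 ms, fc = 2257.52 Hz


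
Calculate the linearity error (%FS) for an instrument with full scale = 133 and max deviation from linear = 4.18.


Linearity error = (max deviation / full scale) * 100%.
Linearity = (4.18 / 133) * 100
Linearity = 3.143 %FS

3.143 %FS


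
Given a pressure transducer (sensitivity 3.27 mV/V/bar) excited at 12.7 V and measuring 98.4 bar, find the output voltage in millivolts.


Output = sensitivity * Vex * P.
Vout = 3.27 * 12.7 * 98.4
Vout = 41.529 * 98.4
Vout = 4086.45 mV

4086.45 mV


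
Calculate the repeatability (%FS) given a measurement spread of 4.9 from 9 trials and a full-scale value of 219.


Repeatability = (spread / full scale) * 100%.
R = (4.9 / 219) * 100
R = 2.237 %FS

2.237 %FS


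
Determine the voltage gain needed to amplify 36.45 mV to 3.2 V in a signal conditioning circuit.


Gain = Vout / Vin (converting to same units).
G = 3.2 V / 36.45 mV
G = 3200.0 mV / 36.45 mV
G = 87.79

87.79


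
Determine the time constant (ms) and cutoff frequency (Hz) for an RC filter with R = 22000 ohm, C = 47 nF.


Time constant: tau = R * C.
tau = 22000 * 4.70e-08 = 0.001034 s
tau = 1.034 ms
Cutoff frequency: fc = 1 / (2*pi*R*C).
fc = 1 / (2*pi*0.001034) = 153.92 Hz

tau = 1.034 ms, fc = 153.92 Hz


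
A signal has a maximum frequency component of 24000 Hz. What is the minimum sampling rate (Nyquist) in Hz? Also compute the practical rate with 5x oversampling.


By Nyquist theorem, fs_min = 2 * fmax.
fs_min = 2 * 24000 = 48000 Hz
Practical rate = 5 * fs_min = 5 * 48000 = 240000 Hz

fs_min = 48000 Hz, fs_practical = 240000 Hz


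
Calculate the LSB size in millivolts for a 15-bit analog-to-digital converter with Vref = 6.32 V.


The resolution (LSB) of an ADC is Vref / 2^n.
LSB = 6.32 / 2^15
LSB = 6.32 / 32768
LSB = 0.00019287 V = 0.19287109 mV

0.19287109 mV


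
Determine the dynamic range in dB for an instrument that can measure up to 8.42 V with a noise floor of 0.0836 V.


Dynamic range = 20 * log10(Vmax / Vnoise).
DR = 20 * log10(8.42 / 0.0836)
DR = 20 * log10(100.72)
DR = 40.06 dB

40.06 dB


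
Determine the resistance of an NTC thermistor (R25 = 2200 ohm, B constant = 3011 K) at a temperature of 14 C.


NTC thermistor equation: Rt = R25 * exp(B * (1/T - 1/T25)).
T in Kelvin: 287.15 K, T25 = 298.15 K
1/T - 1/T25 = 1/287.15 - 1/298.15 = 0.00012848
B * (1/T - 1/T25) = 3011 * 0.00012848 = 0.3869
Rt = 2200 * exp(0.3869) = 3239.2 ohm

3239.2 ohm


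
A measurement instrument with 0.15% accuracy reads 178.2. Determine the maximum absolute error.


Absolute error = (accuracy% / 100) * reading.
Error = (0.15 / 100) * 178.2
Error = 0.0015 * 178.2
Error = 0.2673

0.2673


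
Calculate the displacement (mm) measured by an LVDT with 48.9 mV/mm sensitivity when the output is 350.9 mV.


Displacement = Vout / sensitivity.
d = 350.9 / 48.9
d = 7.176 mm

7.176 mm


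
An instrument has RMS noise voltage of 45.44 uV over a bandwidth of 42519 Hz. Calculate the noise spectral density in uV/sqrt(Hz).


Noise spectral density = Vrms / sqrt(BW).
NSD = 45.44 / sqrt(42519)
NSD = 45.44 / 206.2014
NSD = 0.2204 uV/sqrt(Hz)

0.2204 uV/sqrt(Hz)


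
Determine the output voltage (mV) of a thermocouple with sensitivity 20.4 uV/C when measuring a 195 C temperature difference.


The thermocouple output V = sensitivity * dT.
V = 20.4 uV/C * 195 C
V = 3978.0 uV
V = 3.978 mV

3.978 mV


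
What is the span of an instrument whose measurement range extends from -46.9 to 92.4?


Span = upper range - lower range.
Span = 92.4 - (-46.9)
Span = 139.3

139.3


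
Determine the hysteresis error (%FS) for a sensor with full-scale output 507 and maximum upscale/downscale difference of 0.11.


Hysteresis = (max difference / full scale) * 100%.
H = (0.11 / 507) * 100
H = 0.022 %FS

0.022 %FS


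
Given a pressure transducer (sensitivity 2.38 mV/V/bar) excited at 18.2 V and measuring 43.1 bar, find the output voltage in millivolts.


Output = sensitivity * Vex * P.
Vout = 2.38 * 18.2 * 43.1
Vout = 43.316 * 43.1
Vout = 1866.92 mV

1866.92 mV


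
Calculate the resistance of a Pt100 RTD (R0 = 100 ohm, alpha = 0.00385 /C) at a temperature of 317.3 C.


The RTD equation: Rt = R0 * (1 + alpha * T).
Rt = 100 * (1 + 0.00385 * 317.3)
Rt = 100 * (1 + 1.221605)
Rt = 100 * 2.221605
Rt = 222.161 ohm

222.161 ohm


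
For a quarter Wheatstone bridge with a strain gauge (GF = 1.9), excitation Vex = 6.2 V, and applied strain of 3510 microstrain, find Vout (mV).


Quarter bridge output: Vout = (GF * epsilon * Vex) / 4.
Vout = (1.9 * 3510e-6 * 6.2) / 4
Vout = 0.0413478 / 4 V
Vout = 0.01033695 V = 10.3369 mV

10.3369 mV


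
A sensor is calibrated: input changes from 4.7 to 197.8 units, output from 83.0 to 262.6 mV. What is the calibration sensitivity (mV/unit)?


Sensitivity = (y2 - y1) / (x2 - x1).
S = (262.6 - 83.0) / (197.8 - 4.7)
S = 179.6 / 193.1
S = 0.9301 mV/unit

0.9301 mV/unit


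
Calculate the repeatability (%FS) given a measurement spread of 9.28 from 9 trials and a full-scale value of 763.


Repeatability = (spread / full scale) * 100%.
R = (9.28 / 763) * 100
R = 1.216 %FS

1.216 %FS


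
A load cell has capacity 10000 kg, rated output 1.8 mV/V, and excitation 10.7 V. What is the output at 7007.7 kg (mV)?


Vout = rated_output * Vex * (load / capacity).
Vout = 1.8 * 10.7 * (7007.7 / 10000)
Vout = 1.8 * 10.7 * 0.70077
Vout = 13.497 mV

13.497 mV


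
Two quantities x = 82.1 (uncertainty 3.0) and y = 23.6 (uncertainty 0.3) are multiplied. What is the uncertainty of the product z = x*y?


For a product z = x*y, the relative uncertainty is:
uz/z = sqrt((ux/x)^2 + (uy/y)^2)
Relative uncertainties: ux/x = 3.0/82.1 = 0.036541
uy/y = 0.3/23.6 = 0.012712
z = 82.1 * 23.6 = 1937.6
uz = 1937.6 * sqrt(0.036541^2 + 0.012712^2) = 74.962

74.962


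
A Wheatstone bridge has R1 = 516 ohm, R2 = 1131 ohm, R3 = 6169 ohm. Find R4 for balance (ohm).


At balance: R1*R4 = R2*R3, so R4 = R2*R3/R1.
R4 = 1131 * 6169 / 516
R4 = 6977139 / 516
R4 = 13521.59 ohm

13521.59 ohm


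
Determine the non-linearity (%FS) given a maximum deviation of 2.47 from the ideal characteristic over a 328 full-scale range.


Linearity error = (max deviation / full scale) * 100%.
Linearity = (2.47 / 328) * 100
Linearity = 0.753 %FS

0.753 %FS


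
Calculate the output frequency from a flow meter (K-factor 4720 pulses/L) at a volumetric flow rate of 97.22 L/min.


Frequency = K * Q / 60 (converting L/min to L/s).
f = 4720 * 97.22 / 60
f = 458878.4 / 60
f = 7647.97 Hz

7647.97 Hz


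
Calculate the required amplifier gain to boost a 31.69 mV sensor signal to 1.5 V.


Gain = Vout / Vin (converting to same units).
G = 1.5 V / 31.69 mV
G = 1500.0 mV / 31.69 mV
G = 47.33

47.33


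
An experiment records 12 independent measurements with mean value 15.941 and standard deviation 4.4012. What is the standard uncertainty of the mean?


The standard uncertainty for Type A evaluation is u = s / sqrt(n).
u = 4.4012 / sqrt(12)
u = 4.4012 / 3.4641
u = 1.2705

1.2705


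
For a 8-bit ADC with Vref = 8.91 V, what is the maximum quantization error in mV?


The maximum quantization error is +/- LSB/2.
LSB = Vref / 2^n = 8.91 / 256 = 0.03480469 V
Max error = LSB / 2 = 0.03480469 / 2 = 0.01740234 V
Max error = 17.4023 mV

17.4023 mV


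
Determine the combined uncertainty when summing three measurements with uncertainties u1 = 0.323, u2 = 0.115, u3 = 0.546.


For a sum of independent quantities, uc = sqrt(u1^2 + u2^2 + u3^2).
uc = sqrt(0.323^2 + 0.115^2 + 0.546^2)
uc = sqrt(0.104329 + 0.013225 + 0.298116)
uc = 0.6447

0.6447


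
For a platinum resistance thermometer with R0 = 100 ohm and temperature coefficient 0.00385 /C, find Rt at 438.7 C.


The RTD equation: Rt = R0 * (1 + alpha * T).
Rt = 100 * (1 + 0.00385 * 438.7)
Rt = 100 * (1 + 1.688995)
Rt = 100 * 2.688995
Rt = 268.9 ohm

268.9 ohm


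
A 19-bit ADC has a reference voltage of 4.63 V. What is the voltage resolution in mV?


The resolution (LSB) of an ADC is Vref / 2^n.
LSB = 4.63 / 2^19
LSB = 4.63 / 524288
LSB = 8.83e-06 V = 0.00883102 mV

0.00883102 mV


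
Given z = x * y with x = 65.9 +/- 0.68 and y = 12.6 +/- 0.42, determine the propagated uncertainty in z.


For a product z = x*y, the relative uncertainty is:
uz/z = sqrt((ux/x)^2 + (uy/y)^2)
Relative uncertainties: ux/x = 0.68/65.9 = 0.010319
uy/y = 0.42/12.6 = 0.033333
z = 65.9 * 12.6 = 830.3
uz = 830.3 * sqrt(0.010319^2 + 0.033333^2) = 28.974

28.974


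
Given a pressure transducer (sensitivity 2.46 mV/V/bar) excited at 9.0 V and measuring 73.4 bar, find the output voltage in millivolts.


Output = sensitivity * Vex * P.
Vout = 2.46 * 9.0 * 73.4
Vout = 22.14 * 73.4
Vout = 1625.08 mV

1625.08 mV


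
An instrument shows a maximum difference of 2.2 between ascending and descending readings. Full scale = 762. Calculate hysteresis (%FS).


Hysteresis = (max difference / full scale) * 100%.
H = (2.2 / 762) * 100
H = 0.289 %FS

0.289 %FS
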